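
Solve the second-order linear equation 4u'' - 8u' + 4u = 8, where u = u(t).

Divide through by 4: u'' - 2u' + u = 2.
Characteristic equation r² - 2r + 1 = 0 has discriminant (-2)² - 4·(1) = 0, so r = 1 is a repeated root.
Hence u_h = (C1 + C2*t)*exp(t).
For the particular solution try u_p = A0. Substituting and matching coefficients of each power of t gives A0 = 2, so u_p = 2.

u = 2 + C1*exp(t) + C2*t*exp(t)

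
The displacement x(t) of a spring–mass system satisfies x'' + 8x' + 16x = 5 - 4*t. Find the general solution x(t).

x = 7/16 - t/4 + C1*exp(-4*t) + C2*t*exp(-4*t)

Characteristic equation r² + 8r + 16 = 0 has discriminant (8)² - 4·(16) = 0, so r = -4 is a repeated root.
Hence x_h = (C1 + C2*t)*exp(-4*t).
For the particular solution try x_p = A0 + A1*t. Substituting and matching coefficients of each power of t gives A0 = 7/16, A1 = -1/4, so x_p = 7/16 - t/4.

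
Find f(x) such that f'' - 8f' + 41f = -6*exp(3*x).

f = -3*exp(3*x)/13 + C1*cos(5*x)*exp(4*x) + C2*exp(4*x)*sin(5*x)

Characteristic equation r² - 8r + 41 = 0 has discriminant (-8)² - 4·(41) = -100 < 0, so r = 4 ± 5i.
Hence f_h = C1*cos(5*x)*exp(4*x) + C2*exp(4*x)*sin(5*x).
Try f_p = A*exp(3*x). Substituting into the equation and dividing by exp(3*x) gives A = -3/13, so f_p = -3*exp(3*x)/13.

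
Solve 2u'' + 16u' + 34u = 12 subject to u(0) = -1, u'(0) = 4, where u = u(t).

Divide through by 2: u'' + 8u' + 17u = 6.
Characteristic equation r² + 8r + 17 = 0 has discriminant (8)² - 4·(17) = -4 < 0, so r = -4 ± i.
Hence u_h = C1*cos(t)*exp(-4*t) + C2*exp(-4*t)*sin(t).
For the particular solution try u_p = A0. Substituting and matching coefficients of each power of t gives A0 = 6/17, so u_p = 6/17.
General solution: u = 6/17 + C1*cos(t)*exp(-4*t) + C2*exp(-4*t)*sin(t).
Apply the initial conditions: u(0) = 6/17 + C1 = -1 and u'(0) = C2 - 4*C1 = 4. Solving gives C1 = -23/17, C2 = -24/17.

u = 6/17 - 24*exp(-4*t)*sin(t)/17 - 23*cos(t)*exp(-4*t)/17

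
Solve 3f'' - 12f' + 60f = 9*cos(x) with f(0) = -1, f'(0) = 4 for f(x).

Divide through by 3: f'' - 4f' + 20f = 3*cos(x).
Characteristic equation r² - 4r + 20 = 0 has discriminant (-4)² - 4·(20) = -64 < 0, so r = 2 ± 4i.
Hence f_h = C1*cos(4*x)*exp(2*x) + C2*exp(2*x)*sin(4*x).
Try f_p = A*cos(x) + B*sin(x). Substituting and equating the coefficients of cos(x) and sin(x) gives A = 57/377, B = -12/377, so f_p = -12*sin(x)/377 + 57*cos(x)/377.
General solution: f = -12*sin(x)/377 + 57*cos(x)/377 + C1*cos(4*x)*exp(2*x) + C2*exp(2*x)*sin(4*x).
Apply the initial conditions: f(0) = 57/377 + C1 = -1 and f'(0) = -12/377 + 2*C1 + 4*C2 = 4. Solving gives C1 = -434/377, C2 = 597/377.

f = -12*sin(x)/377 + 57*cos(x)/377 - 434*cos(4*x)*exp(2*x)/377 + 597*exp(2*x)*sin(4*x)/377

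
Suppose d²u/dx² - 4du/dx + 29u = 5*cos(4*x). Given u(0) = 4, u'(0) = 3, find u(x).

u = -16*sin(4*x)/85 + 13*cos(4*x)/85 - 67*exp(2*x)*sin(5*x)/85 + 327*cos(5*x)*exp(2*x)/85

Characteristic equation r² - 4r + 29 = 0 has discriminant (-4)² - 4·(29) = -100 < 0, so r = 2 ± 5i.
Hence u_h = C1*cos(5*x)*exp(2*x) + C2*exp(2*x)*sin(5*x).
Try u_p = A*cos(4*x) + B*sin(4*x). Substituting and equating the coefficients of cos(4x) and sin(4x) gives A = 13/85, B = -16/85, so u_p = -16*sin(4*x)/85 + 13*cos(4*x)/85.
General solution: u = -16*sin(4*x)/85 + 13*cos(4*x)/85 + C1*cos(5*x)*exp(2*x) + C2*exp(2*x)*sin(5*x).
Apply the initial conditions: u(0) = 13/85 + C1 = 4 and u'(0) = -64/85 + 2*C1 + 5*C2 = 3. Solving gives C1 = 327/85, C2 = -67/85.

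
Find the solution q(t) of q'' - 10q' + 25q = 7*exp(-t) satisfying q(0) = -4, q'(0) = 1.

q = -151*exp(5*t)/36 + 7*exp(-t)/36 + 133*t*exp(5*t)/6

Characteristic equation r² - 10r + 25 = 0 has discriminant (-10)² - 4·(25) = 0, so r = 5 is a repeated root.
Hence q_h = (C1 + C2*t)*exp(5*t).
Try q_p = A*exp(-t). Substituting into the equation and dividing by exp(-t) gives A = 7/36, so q_p = 7*exp(-t)/36.
General solution: q = 7*exp(-t)/36 + C1*exp(5*t) + C2*t*exp(5*t).
Apply the initial conditions: q(0) = 7/36 + C1 = -4 and q'(0) = -7/36 + C2 + 5*C1 = 1. Solving gives C1 = -151/36, C2 = 133/6.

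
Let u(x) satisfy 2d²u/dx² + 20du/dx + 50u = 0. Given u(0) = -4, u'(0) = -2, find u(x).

Divide through by 2: u'' + 10u' + 25u = 0.
Characteristic equation r² + 10r + 25 = 0 has discriminant (10)² - 4·(25) = 0, so r = -5 is a repeated root.
Hence u_h = (C1 + C2*x)*exp(-5*x).
Apply the initial conditions: u(0) = C1 = -4 and u'(0) = C2 - 5*C1 = -2. Solving gives C1 = -4, C2 = -22.

u = -4*exp(-5*x) - 22*x*exp(-5*x)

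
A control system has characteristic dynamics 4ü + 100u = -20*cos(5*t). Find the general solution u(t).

Divide through by 4: u'' + 25u = -5*cos(5*t).
Characteristic equation r² + 25 = 0 has discriminant (0)² - 4·(25) = -100 < 0, so r = ± 5i.
Hence u_h = C1*cos(5*t) + C2*sin(5*t).
Since ±5i are characteristic roots, multiply the trial by t. Try u_p = t*(A*cos(5*t) + B*sin(5*t)). Substituting and equating the coefficients of cos(5t) and sin(5t) gives A = 0, B = -1/2, so u_p = -t*sin(5*t)/2.

u = C1*cos(5*t) + C2*sin(5*t) - t*sin(5*t)/2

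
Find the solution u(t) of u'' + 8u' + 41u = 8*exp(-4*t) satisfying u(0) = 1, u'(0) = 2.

Characteristic equation r² + 8r + 41 = 0 has discriminant (8)² - 4·(41) = -100 < 0, so r = -4 ± 5i.
Hence u_h = C1*cos(5*t)*exp(-4*t) + C2*exp(-4*t)*sin(5*t).
Try u_p = A*exp(-4*t). Substituting into the equation and dividing by exp(-4*t) gives A = 8/25, so u_p = 8*exp(-4*t)/25.
General solution: u = 8*exp(-4*t)/25 + C1*cos(5*t)*exp(-4*t) + C2*exp(-4*t)*sin(5*t).
Apply the initial conditions: u(0) = 8/25 + C1 = 1 and u'(0) = -32/25 - 4*C1 + 5*C2 = 2. Solving gives C1 = 17/25, C2 = 6/5.

u = 8*exp(-4*t)/25 + 6*exp(-4*t)*sin(5*t)/5 + 17*cos(5*t)*exp(-4*t)/25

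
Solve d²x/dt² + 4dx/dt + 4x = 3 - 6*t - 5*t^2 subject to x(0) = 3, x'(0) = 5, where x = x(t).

Characteristic equation r² + 4r + 4 = 0 has discriminant (4)² - 4·(4) = 0, so r = -2 is a repeated root.
Hence x_h = (C1 + C2*t)*exp(-2*t).
For the particular solution try x_p = A0 + A1*t + A2*t^2. Substituting and matching coefficients of each power of t gives A0 = 3/8, A1 = 1, A2 = -5/4, so x_p = 3/8 + t - 5*t^2/4.
General solution: x = 3/8 + t - 5*t^2/4 + C1*exp(-2*t) + C2*t*exp(-2*t).
Apply the initial conditions: x(0) = 3/8 + C1 = 3 and x'(0) = 1 + C2 - 2*C1 = 5. Solving gives C1 = 21/8, C2 = 37/4.

x = 3/8 + t - 5*t**2/4 + 21*exp(-2*t)/8 + 37*t*exp(-2*t)/4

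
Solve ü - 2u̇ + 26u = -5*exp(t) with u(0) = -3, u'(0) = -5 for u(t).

u = -exp(t)/5 - 14*cos(5*t)*exp(t)/5 - 2*exp(t)*sin(5*t)/5

Characteristic equation r² - 2r + 26 = 0 has discriminant (-2)² - 4·(26) = -100 < 0, so r = 1 ± 5i.
Hence u_h = C1*cos(5*t)*exp(t) + C2*exp(t)*sin(5*t).
Try u_p = A*exp(t). Substituting into the equation and dividing by exp(t) gives A = -1/5, so u_p = -exp(t)/5.
General solution: u = -exp(t)/5 + C1*cos(5*t)*exp(t) + C2*exp(t)*sin(5*t).
Apply the initial conditions: u(0) = -1/5 + C1 = -3 and u'(0) = -1/5 + C1 + 5*C2 = -5. Solving gives C1 = -14/5, C2 = -2/5.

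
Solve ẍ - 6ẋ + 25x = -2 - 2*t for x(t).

x = -62/625 - 2*t/25 + C1*cos(4*t)*exp(3*t) + C2*exp(3*t)*sin(4*t)

Characteristic equation r² - 6r + 25 = 0 has discriminant (-6)² - 4·(25) = -64 < 0, so r = 3 ± 4i.
Hence x_h = C1*cos(4*t)*exp(3*t) + C2*exp(3*t)*sin(4*t).
For the particular solution try x_p = A0 + A1*t. Substituting and matching coefficients of each power of t gives A0 = -62/625, A1 = -2/25, so x_p = -62/625 - 2*t/25.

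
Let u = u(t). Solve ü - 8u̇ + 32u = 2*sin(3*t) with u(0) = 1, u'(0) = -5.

u = 46*sin(3*t)/1105 + 48*cos(3*t)/1105 - 9891*exp(4*t)*sin(4*t)/4420 + 1057*cos(4*t)*exp(4*t)/1105

Characteristic equation r² - 8r + 32 = 0 has discriminant (-8)² - 4·(32) = -64 < 0, so r = 4 ± 4i.
Hence u_h = C1*cos(4*t)*exp(4*t) + C2*exp(4*t)*sin(4*t).
Try u_p = A*cos(3*t) + B*sin(3*t). Substituting and equating the coefficients of cos(3t) and sin(3t) gives A = 48/1105, B = 46/1105, so u_p = 46*sin(3*t)/1105 + 48*cos(3*t)/1105.
General solution: u = 46*sin(3*t)/1105 + 48*cos(3*t)/1105 + C1*cos(4*t)*exp(4*t) + C2*exp(4*t)*sin(4*t).
Apply the initial conditions: u(0) = 48/1105 + C1 = 1 and u'(0) = 138/1105 + 4*C1 + 4*C2 = -5. Solving gives C1 = 1057/1105, C2 = -9891/4420.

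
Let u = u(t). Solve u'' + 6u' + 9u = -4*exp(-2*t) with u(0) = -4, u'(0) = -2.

Characteristic equation r² + 6r + 9 = 0 has discriminant (6)² - 4·(9) = 0, so r = -3 is a repeated root.
Hence u_h = (C1 + C2*t)*exp(-3*t).
Try u_p = A*exp(-2*t). Substituting into the equation and dividing by exp(-2*t) gives A = -4, so u_p = -4*exp(-2*t).
General solution: u = -4*exp(-2*t) + C1*exp(-3*t) + C2*t*exp(-3*t).
Apply the initial conditions: u(0) = -4 + C1 = -4 and u'(0) = 8 + C2 - 3*C1 = -2. Solving gives C1 = 0, C2 = -10.

u = -4*exp(-2*t) - 10*t*exp(-3*t)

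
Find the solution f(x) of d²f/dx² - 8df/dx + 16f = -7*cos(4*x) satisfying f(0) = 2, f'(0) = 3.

f = 2*exp(4*x) + 7*sin(4*x)/32 - 47*x*exp(4*x)/8

Characteristic equation r² - 8r + 16 = 0 has discriminant (-8)² - 4·(16) = 0, so r = 4 is a repeated root.
Hence f_h = (C1 + C2*x)*exp(4*x).
Try f_p = A*cos(4*x) + B*sin(4*x). Substituting and equating the coefficients of cos(4x) and sin(4x) gives A = 0, B = 7/32, so f_p = 7*sin(4*x)/32.
General solution: f = 7*sin(4*x)/32 + C1*exp(4*x) + C2*x*exp(4*x).
Apply the initial conditions: f(0) = C1 = 2 and f'(0) = 7/8 + C2 + 4*C1 = 3. Solving gives C1 = 2, C2 = -47/8.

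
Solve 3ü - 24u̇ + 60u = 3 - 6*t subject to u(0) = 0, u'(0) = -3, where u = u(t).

u = 1/100 - t/10 - 143*exp(4*t)*sin(2*t)/100 - cos(2*t)*exp(4*t)/100

Divide through by 3: u'' - 8u' + 20u = 1 - 2*t.
Characteristic equation r² - 8r + 20 = 0 has discriminant (-8)² - 4·(20) = -16 < 0, so r = 4 ± 2i.
Hence u_h = C1*cos(2*t)*exp(4*t) + C2*exp(4*t)*sin(2*t).
For the particular solution try u_p = A0 + A1*t. Substituting and matching coefficients of each power of t gives A0 = 1/100, A1 = -1/10, so u_p = 1/100 - t/10.
General solution: u = 1/100 - t/10 + C1*cos(2*t)*exp(4*t) + C2*exp(4*t)*sin(2*t).
Apply the initial conditions: u(0) = 1/100 + C1 = 0 and u'(0) = -1/10 + 2*C2 + 4*C1 = -3. Solving gives C1 = -1/100, C2 = -143/100.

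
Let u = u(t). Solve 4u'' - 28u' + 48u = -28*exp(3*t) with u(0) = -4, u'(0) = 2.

u = -11*exp(3*t) + 7*exp(4*t) + 7*t*exp(3*t)

Divide through by 4: u'' - 7u' + 12u = -7*exp(3*t).
Characteristic equation r² - 7r + 12 = 0 factors as (r - 4)(r - 3) = 0, so r = 4, 3.
Hence u_h = C1*exp(4*t) + C2*exp(3*t).
Since exp(3*t) solves the homogeneous equation (r = 3 is a root of multiplicity 1), multiply the trial by t. Try u_p = A*t*exp(3*t). Substituting into the equation and dividing by exp(3*t) gives A = 7, so u_p = 7*t*exp(3*t).
General solution: u = C1*exp(4*t) + C2*exp(3*t) + 7*t*exp(3*t).
Apply the initial conditions: u(0) = C1 + C2 = -4 and u'(0) = 7 + 3*C2 + 4*C1 = 2. Solving gives C1 = 7, C2 = -11.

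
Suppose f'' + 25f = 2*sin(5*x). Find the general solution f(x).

Characteristic equation r² + 25 = 0 has discriminant (0)² - 4·(25) = -100 < 0, so r = ± 5i.
Hence f_h = C1*cos(5*x) + C2*sin(5*x).
Since ±5i are characteristic roots, multiply the trial by x. Try f_p = x*(A*cos(5*x) + B*sin(5*x)). Substituting and equating the coefficients of cos(5x) and sin(5x) gives A = -1/5, B = 0, so f_p = -x*cos(5*x)/5.

f = C1*cos(5*x) + C2*sin(5*x) - x*cos(5*x)/5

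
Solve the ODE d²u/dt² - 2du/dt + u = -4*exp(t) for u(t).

Characteristic equation r² - 2r + 1 = 0 has discriminant (-2)² - 4·(1) = 0, so r = 1 is a repeated root.
Hence u_h = (C1 + C2*t)*exp(t).
Since exp(t) solves the homogeneous equation (r = 1 is a root of multiplicity 2), multiply the trial by t^2. Try u_p = A*t^2*exp(t). Substituting into the equation and dividing by exp(t) gives A = -2, so u_p = -2*t^2*exp(t).

u = C1*exp(t) - 2*t**2*exp(t) + C2*t*exp(t)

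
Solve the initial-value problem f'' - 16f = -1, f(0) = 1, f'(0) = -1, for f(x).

Characteristic equation r² - 16 = 0 factors as (r + 4)(r - 4) = 0, so r = -4, 4.
Hence f_h = C1*exp(-4*x) + C2*exp(4*x).
For the particular solution try f_p = A0. Substituting and matching coefficients of each power of x gives A0 = 1/16, so f_p = 1/16.
General solution: f = 1/16 + C1*exp(-4*x) + C2*exp(4*x).
Apply the initial conditions: f(0) = 1/16 + C1 + C2 = 1 and f'(0) = -4*C1 + 4*C2 = -1. Solving gives C1 = 19/32, C2 = 11/32.

f = 1/16 + 11*exp(4*x)/32 + 19*exp(-4*x)/32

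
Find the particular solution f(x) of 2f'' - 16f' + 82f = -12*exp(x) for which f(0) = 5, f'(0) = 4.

Divide through by 2: f'' - 8f' + 41f = -6*exp(x).
Characteristic equation r² - 8r + 41 = 0 has discriminant (-8)² - 4·(41) = -100 < 0, so r = 4 ± 5i.
Hence f_h = C1*cos(5*x)*exp(4*x) + C2*exp(4*x)*sin(5*x).
Try f_p = A*exp(x). Substituting into the equation and dividing by exp(x) gives A = -3/17, so f_p = -3*exp(x)/17.
General solution: f = -3*exp(x)/17 + C1*cos(5*x)*exp(4*x) + C2*exp(4*x)*sin(5*x).
Apply the initial conditions: f(0) = -3/17 + C1 = 5 and f'(0) = -3/17 + 4*C1 + 5*C2 = 4. Solving gives C1 = 88/17, C2 = -281/85.

f = -3*exp(x)/17 - 281*exp(4*x)*sin(5*x)/85 + 88*cos(5*x)*exp(4*x)/17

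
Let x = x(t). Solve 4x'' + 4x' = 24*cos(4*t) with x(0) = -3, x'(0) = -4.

x = -7 - 6*cos(4*t)/17 + 3*sin(4*t)/34 + 74*exp(-t)/17

Divide through by 4: x'' + x' = 6*cos(4*t).
Characteristic equation r² + r = 0 factors as (r + 1)r = 0, so r = -1, 0.
Hence x_h = C1*exp(-t) + C2.
Try x_p = A*cos(4*t) + B*sin(4*t). Substituting and equating the coefficients of cos(4t) and sin(4t) gives A = -6/17, B = 3/34, so x_p = -6*cos(4*t)/17 + 3*sin(4*t)/34.
General solution: x = C2 - 6*cos(4*t)/17 + 3*sin(4*t)/34 + C1*exp(-t).
Apply the initial conditions: x(0) = -6/17 + C1 + C2 = -3 and x'(0) = 6/17 - C1 = -4. Solving gives C1 = 74/17, C2 = -7.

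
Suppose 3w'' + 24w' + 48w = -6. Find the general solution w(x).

Divide through by 3: w'' + 8w' + 16w = -2.
Characteristic equation r² + 8r + 16 = 0 has discriminant (8)² - 4·(16) = 0, so r = -4 is a repeated root.
Hence w_h = (C1 + C2*x)*exp(-4*x).
For the particular solution try w_p = A0. Substituting and matching coefficients of each power of x gives A0 = -1/8, so w_p = -1/8.

w = -1/8 + C1*exp(-4*x) + C2*x*exp(-4*x)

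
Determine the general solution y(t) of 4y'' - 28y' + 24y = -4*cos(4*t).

Divide through by 4: y'' - 7y' + 6y = -cos(4*t).
Characteristic equation r² - 7r + 6 = 0 factors as (r - 6)(r - 1) = 0, so r = 6, 1.
Hence y_h = C1*exp(6*t) + C2*exp(t).
Try y_p = A*cos(4*t) + B*sin(4*t). Substituting and equating the coefficients of cos(4t) and sin(4t) gives A = 5/442, B = 7/221, so y_p = 5*cos(4*t)/442 + 7*sin(4*t)/221.

y = 5*cos(4*t)/442 + 7*sin(4*t)/221 + C1*exp(6*t) + C2*exp(t)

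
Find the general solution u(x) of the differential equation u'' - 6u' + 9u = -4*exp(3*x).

Characteristic equation r² - 6r + 9 = 0 has discriminant (-6)² - 4·(9) = 0, so r = 3 is a repeated root.
Hence u_h = (C1 + C2*x)*exp(3*x).
Since exp(3*x) solves the homogeneous equation (r = 3 is a root of multiplicity 2), multiply the trial by x^2. Try u_p = A*x^2*exp(3*x). Substituting into the equation and dividing by exp(3*x) gives A = -2, so u_p = -2*x^2*exp(3*x).

u = C1*exp(3*x) - 2*x**2*exp(3*x) + C2*x*exp(3*x)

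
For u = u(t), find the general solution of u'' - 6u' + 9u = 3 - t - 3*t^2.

Characteristic equation r² - 6r + 9 = 0 has discriminant (-6)² - 4·(9) = 0, so r = 3 is a repeated root.
Hence u_h = (C1 + C2*t)*exp(3*t).
For the particular solution try u_p = A0 + A1*t + A2*t^2. Substituting and matching coefficients of each power of t gives A0 = 1/27, A1 = -5/9, A2 = -1/3, so u_p = 1/27 - 5*t/9 - t^2/3.

u = 1/27 - 5*t/9 - t**2/3 + C1*exp(3*t) + C2*t*exp(3*t)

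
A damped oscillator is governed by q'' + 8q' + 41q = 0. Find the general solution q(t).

q = C1*cos(5*t)*exp(-4*t) + C2*exp(-4*t)*sin(5*t)

Characteristic equation r² + 8r + 41 = 0 has discriminant (8)² - 4·(41) = -100 < 0, so r = -4 ± 5i.
Hence q_h = C1*cos(5*t)*exp(-4*t) + C2*exp(-4*t)*sin(5*t).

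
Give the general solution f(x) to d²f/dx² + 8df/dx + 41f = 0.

Characteristic equation r² + 8r + 41 = 0 has discriminant (8)² - 4·(41) = -100 < 0, so r = -4 ± 5i.
Hence f_h = C1*cos(5*x)*exp(-4*x) + C2*exp(-4*x)*sin(5*x).

f = C1*cos(5*x)*exp(-4*x) + C2*exp(-4*x)*sin(5*x)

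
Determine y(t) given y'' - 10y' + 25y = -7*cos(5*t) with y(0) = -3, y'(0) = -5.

y = -3*exp(5*t) + 7*sin(5*t)/50 + 93*t*exp(5*t)/10

Characteristic equation r² - 10r + 25 = 0 has discriminant (-10)² - 4·(25) = 0, so r = 5 is a repeated root.
Hence y_h = (C1 + C2*t)*exp(5*t).
Try y_p = A*cos(5*t) + B*sin(5*t). Substituting and equating the coefficients of cos(5t) and sin(5t) gives A = 0, B = 7/50, so y_p = 7*sin(5*t)/50.
General solution: y = 7*sin(5*t)/50 + C1*exp(5*t) + C2*t*exp(5*t).
Apply the initial conditions: y(0) = C1 = -3 and y'(0) = 7/10 + C2 + 5*C1 = -5. Solving gives C1 = -3, C2 = 93/10.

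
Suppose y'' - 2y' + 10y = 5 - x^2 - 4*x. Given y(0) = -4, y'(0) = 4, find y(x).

Characteristic equation r² - 2r + 10 = 0 has discriminant (-2)² - 4·(10) = -36 < 0, so r = 1 ± 3i.
Hence y_h = C1*cos(3*x)*exp(x) + C2*exp(x)*sin(3*x).
For the particular solution try y_p = A0 + A1*x + A2*x^2. Substituting and matching coefficients of each power of x gives A0 = 54/125, A1 = -11/25, A2 = -1/10, so y_p = 54/125 - 11*x/25 - x^2/10.
General solution: y = 54/125 - 11*x/25 - x^2/10 + C1*cos(3*x)*exp(x) + C2*exp(x)*sin(3*x).
Apply the initial conditions: y(0) = 54/125 + C1 = -4 and y'(0) = -11/25 + C1 + 3*C2 = 4. Solving gives C1 = -554/125, C2 = 1109/375.

y = 54/125 - 11*x/25 - x**2/10 - 554*cos(3*x)*exp(x)/125 + 1109*exp(x)*sin(3*x)/375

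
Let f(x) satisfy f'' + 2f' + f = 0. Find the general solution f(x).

Characteristic equation r² + 2r + 1 = 0 has discriminant (2)² - 4·(1) = 0, so r = -1 is a repeated root.
Hence f_h = (C1 + C2*x)*exp(-x).

f = C1*exp(-x) + C2*x*exp(-x)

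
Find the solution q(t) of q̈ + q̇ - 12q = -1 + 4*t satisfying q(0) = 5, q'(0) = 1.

Characteristic equation r² + r - 12 = 0 factors as (r + 4)(r - 3) = 0, so r = -4, 3.
Hence q_h = C1*exp(-4*t) + C2*exp(3*t).
For the particular solution try q_p = A0 + A1*t. Substituting and matching coefficients of each power of t gives A0 = 1/18, A1 = -1/3, so q_p = 1/18 - t/3.
General solution: q = 1/18 - t/3 + C1*exp(-4*t) + C2*exp(3*t).
Apply the initial conditions: q(0) = 1/18 + C1 + C2 = 5 and q'(0) = -1/3 - 4*C1 + 3*C2 = 1. Solving gives C1 = 27/14, C2 = 190/63.

q = 1/18 - t/3 + 27*exp(-4*t)/14 + 190*exp(3*t)/63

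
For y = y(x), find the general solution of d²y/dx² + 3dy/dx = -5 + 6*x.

y = C2 + x**2 - 7*x/3 + C1*exp(-3*x)

Characteristic equation r² + 3r = 0 factors as (r + 3)r = 0, so r = -3, 0.
Hence y_h = C1*exp(-3*x) + C2.
Since 0 is a characteristic root (multiplicity 1), multiply the polynomial trial by x: try y_p = x*(A0 + A1*x). Substituting and matching coefficients of each power of x gives A0 = -7/3, A1 = 1, so y_p = x^2 - 7*x/3.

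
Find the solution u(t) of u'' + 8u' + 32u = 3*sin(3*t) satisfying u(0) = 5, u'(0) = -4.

Characteristic equation r² + 8r + 32 = 0 has discriminant (8)² - 4·(32) = -64 < 0, so r = -4 ± 4i.
Hence u_h = C1*cos(4*t)*exp(-4*t) + C2*exp(-4*t)*sin(4*t).
Try u_p = A*cos(3*t) + B*sin(3*t). Substituting and equating the coefficients of cos(3t) and sin(3t) gives A = -72/1105, B = 69/1105, so u_p = -72*cos(3*t)/1105 + 69*sin(3*t)/1105.
General solution: u = -72*cos(3*t)/1105 + 69*sin(3*t)/1105 + C1*cos(4*t)*exp(-4*t) + C2*exp(-4*t)*sin(4*t).
Apply the initial conditions: u(0) = -72/1105 + C1 = 5 and u'(0) = 207/1105 - 4*C1 + 4*C2 = -4. Solving gives C1 = 5597/1105, C2 = 17761/4420.

u = -72*cos(3*t)/1105 + 69*sin(3*t)/1105 + 5597*cos(4*t)*exp(-4*t)/1105 + 17761*exp(-4*t)*sin(4*t)/4420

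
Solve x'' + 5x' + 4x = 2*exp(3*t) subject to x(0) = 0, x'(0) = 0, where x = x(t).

Characteristic equation r² + 5r + 4 = 0 factors as (r + 1)(r + 4) = 0, so r = -1, -4.
Hence x_h = C1*exp(-t) + C2*exp(-4*t).
Try x_p = A*exp(3*t). Substituting into the equation and dividing by exp(3*t) gives A = 1/14, so x_p = exp(3*t)/14.
General solution: x = exp(3*t)/14 + C1*exp(-t) + C2*exp(-4*t).
Apply the initial conditions: x(0) = 1/14 + C1 + C2 = 0 and x'(0) = 3/14 - C1 - 4*C2 = 0. Solving gives C1 = -1/6, C2 = 2/21.

x = -exp(-t)/6 + exp(3*t)/14 + 2*exp(-4*t)/21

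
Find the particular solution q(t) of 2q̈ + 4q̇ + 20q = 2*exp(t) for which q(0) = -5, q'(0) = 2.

Divide through by 2: q'' + 2q' + 10q = exp(t).
Characteristic equation r² + 2r + 10 = 0 has discriminant (2)² - 4·(10) = -36 < 0, so r = -1 ± 3i.
Hence q_h = C1*cos(3*t)*exp(-t) + C2*exp(-t)*sin(3*t).
Try q_p = A*exp(t). Substituting into the equation and dividing by exp(t) gives A = 1/13, so q_p = exp(t)/13.
General solution: q = exp(t)/13 + C1*cos(3*t)*exp(-t) + C2*exp(-t)*sin(3*t).
Apply the initial conditions: q(0) = 1/13 + C1 = -5 and q'(0) = 1/13 - C1 + 3*C2 = 2. Solving gives C1 = -66/13, C2 = -41/39.

q = exp(t)/13 - 66*cos(3*t)*exp(-t)/13 - 41*exp(-t)*sin(3*t)/39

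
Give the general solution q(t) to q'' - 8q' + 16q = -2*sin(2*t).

Characteristic equation r² - 8r + 16 = 0 has discriminant (-8)² - 4·(16) = 0, so r = 4 is a repeated root.
Hence q_h = (C1 + C2*t)*exp(4*t).
Try q_p = A*cos(2*t) + B*sin(2*t). Substituting and equating the coefficients of cos(2t) and sin(2t) gives A = -2/25, B = -3/50, so q_p = -3*sin(2*t)/50 - 2*cos(2*t)/25.

q = -3*sin(2*t)/50 - 2*cos(2*t)/25 + C1*exp(4*t) + C2*t*exp(4*t)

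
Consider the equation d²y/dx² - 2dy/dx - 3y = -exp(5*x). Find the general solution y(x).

Characteristic equation r² - 2r - 3 = 0 factors as (r + 1)(r - 3) = 0, so r = -1, 3.
Hence y_h = C1*exp(-x) + C2*exp(3*x).
Try y_p = A*exp(5*x). Substituting into the equation and dividing by exp(5*x) gives A = -1/12, so y_p = -exp(5*x)/12.

y = -exp(5*x)/12 + C1*exp(-x) + C2*exp(3*x)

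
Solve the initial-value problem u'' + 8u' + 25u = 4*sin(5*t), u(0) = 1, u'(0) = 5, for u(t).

Characteristic equation r² + 8r + 25 = 0 has discriminant (8)² - 4·(25) = -36 < 0, so r = -4 ± 3i.
Hence u_h = C1*cos(3*t)*exp(-4*t) + C2*exp(-4*t)*sin(3*t).
Try u_p = A*cos(5*t) + B*sin(5*t). Substituting and equating the coefficients of cos(5t) and sin(5t) gives A = -1/10, B = 0, so u_p = -cos(5*t)/10.
General solution: u = -cos(5*t)/10 + C1*cos(3*t)*exp(-4*t) + C2*exp(-4*t)*sin(3*t).
Apply the initial conditions: u(0) = -1/10 + C1 = 1 and u'(0) = -4*C1 + 3*C2 = 5. Solving gives C1 = 11/10, C2 = 47/15.

u = -cos(5*t)/10 + 11*cos(3*t)*exp(-4*t)/10 + 47*exp(-4*t)*sin(3*t)/15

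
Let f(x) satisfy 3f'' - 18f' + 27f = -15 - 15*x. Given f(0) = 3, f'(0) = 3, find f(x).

f = -25/27 - 5*x/9 + 106*exp(3*x)/27 - 74*x*exp(3*x)/9

Divide through by 3: f'' - 6f' + 9f = -5 - 5*x.
Characteristic equation r² - 6r + 9 = 0 has discriminant (-6)² - 4·(9) = 0, so r = 3 is a repeated root.
Hence f_h = (C1 + C2*x)*exp(3*x).
For the particular solution try f_p = A0 + A1*x. Substituting and matching coefficients of each power of x gives A0 = -25/27, A1 = -5/9, so f_p = -25/27 - 5*x/9.
General solution: f = -25/27 - 5*x/9 + C1*exp(3*x) + C2*x*exp(3*x).
Apply the initial conditions: f(0) = -25/27 + C1 = 3 and f'(0) = -5/9 + C2 + 3*C1 = 3. Solving gives C1 = 106/27, C2 = -74/9.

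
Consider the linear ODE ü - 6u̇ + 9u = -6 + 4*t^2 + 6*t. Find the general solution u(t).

Characteristic equation r² - 6r + 9 = 0 has discriminant (-6)² - 4·(9) = 0, so r = 3 is a repeated root.
Hence u_h = (C1 + C2*t)*exp(3*t).
For the particular solution try u_p = A0 + A1*t + A2*t^2. Substituting and matching coefficients of each power of t gives A0 = 2/27, A1 = 34/27, A2 = 4/9, so u_p = 2/27 + 4*t^2/9 + 34*t/27.

u = 2/27 + 4*t**2/9 + 34*t/27 + C1*exp(3*t) + C2*t*exp(3*t)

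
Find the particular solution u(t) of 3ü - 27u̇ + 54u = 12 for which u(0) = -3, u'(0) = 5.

Divide through by 3: u'' - 9u' + 18u = 4.
Characteristic equation r² - 9r + 18 = 0 factors as (r - 6)(r - 3) = 0, so r = 6, 3.
Hence u_h = C1*exp(6*t) + C2*exp(3*t).
For the particular solution try u_p = A0. Substituting and matching coefficients of each power of t gives A0 = 2/9, so u_p = 2/9.
General solution: u = 2/9 + C1*exp(6*t) + C2*exp(3*t).
Apply the initial conditions: u(0) = 2/9 + C1 + C2 = -3 and u'(0) = 3*C2 + 6*C1 = 5. Solving gives C1 = 44/9, C2 = -73/9.

u = 2/9 - 73*exp(3*t)/9 + 44*exp(6*t)/9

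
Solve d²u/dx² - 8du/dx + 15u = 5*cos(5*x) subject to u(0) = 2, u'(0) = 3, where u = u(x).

u = -5*exp(5*x)/4 - 2*sin(5*x)/17 - cos(5*x)/34 + 223*exp(3*x)/68

Characteristic equation r² - 8r + 15 = 0 factors as (r - 3)(r - 5) = 0, so r = 3, 5.
Hence u_h = C1*exp(3*x) + C2*exp(5*x).
Try u_p = A*cos(5*x) + B*sin(5*x). Substituting and equating the coefficients of cos(5x) and sin(5x) gives A = -1/34, B = -2/17, so u_p = -2*sin(5*x)/17 - cos(5*x)/34.
General solution: u = -2*sin(5*x)/17 - cos(5*x)/34 + C1*exp(3*x) + C2*exp(5*x).
Apply the initial conditions: u(0) = -1/34 + C1 + C2 = 2 and u'(0) = -10/17 + 3*C1 + 5*C2 = 3. Solving gives C1 = 223/68, C2 = -5/4.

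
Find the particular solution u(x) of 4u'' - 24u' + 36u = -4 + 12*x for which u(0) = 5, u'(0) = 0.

u = 1/9 + x/3 + 44*exp(3*x)/9 - 15*x*exp(3*x)

Divide through by 4: u'' - 6u' + 9u = -1 + 3*x.
Characteristic equation r² - 6r + 9 = 0 has discriminant (-6)² - 4·(9) = 0, so r = 3 is a repeated root.
Hence u_h = (C1 + C2*x)*exp(3*x).
For the particular solution try u_p = A0 + A1*x. Substituting and matching coefficients of each power of x gives A0 = 1/9, A1 = 1/3, so u_p = 1/9 + x/3.
General solution: u = 1/9 + x/3 + C1*exp(3*x) + C2*x*exp(3*x).
Apply the initial conditions: u(0) = 1/9 + C1 = 5 and u'(0) = 1/3 + C2 + 3*C1 = 0. Solving gives C1 = 44/9, C2 = -15.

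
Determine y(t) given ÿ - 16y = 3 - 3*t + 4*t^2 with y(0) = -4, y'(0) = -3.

Characteristic equation r² - 16 = 0 factors as (r + 4)(r - 4) = 0, so r = -4, 4.
Hence y_h = C1*exp(-4*t) + C2*exp(4*t).
For the particular solution try y_p = A0 + A1*t + A2*t^2. Substituting and matching coefficients of each power of t gives A0 = -7/32, A1 = 3/16, A2 = -1/4, so y_p = -7/32 - t^2/4 + 3*t/16.
General solution: y = -7/32 - t^2/4 + 3*t/16 + C1*exp(-4*t) + C2*exp(4*t).
Apply the initial conditions: y(0) = -7/32 + C1 + C2 = -4 and y'(0) = 3/16 - 4*C1 + 4*C2 = -3. Solving gives C1 = -191/128, C2 = -293/128.

y = -7/32 - 293*exp(4*t)/128 - 191*exp(-4*t)/128 - t**2/4 + 3*t/16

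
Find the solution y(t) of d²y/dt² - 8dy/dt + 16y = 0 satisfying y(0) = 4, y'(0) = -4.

Characteristic equation r² - 8r + 16 = 0 has discriminant (-8)² - 4·(16) = 0, so r = 4 is a repeated root.
Hence y_h = (C1 + C2*t)*exp(4*t).
Apply the initial conditions: y(0) = C1 = 4 and y'(0) = C2 + 4*C1 = -4. Solving gives C1 = 4, C2 = -20.

y = 4*exp(4*t) - 20*t*exp(4*t)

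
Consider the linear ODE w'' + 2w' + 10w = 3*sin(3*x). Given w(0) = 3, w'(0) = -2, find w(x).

w = -18*cos(3*x)/37 + 3*sin(3*x)/37 + 46*exp(-x)*sin(3*x)/111 + 129*cos(3*x)*exp(-x)/37

Characteristic equation r² + 2r + 10 = 0 has discriminant (2)² - 4·(10) = -36 < 0, so r = -1 ± 3i.
Hence w_h = C1*cos(3*x)*exp(-x) + C2*exp(-x)*sin(3*x).
Try w_p = A*cos(3*x) + B*sin(3*x). Substituting and equating the coefficients of cos(3x) and sin(3x) gives A = -18/37, B = 3/37, so w_p = -18*cos(3*x)/37 + 3*sin(3*x)/37.
General solution: w = -18*cos(3*x)/37 + 3*sin(3*x)/37 + C1*cos(3*x)*exp(-x) + C2*exp(-x)*sin(3*x).
Apply the initial conditions: w(0) = -18/37 + C1 = 3 and w'(0) = 9/37 - C1 + 3*C2 = -2. Solving gives C1 = 129/37, C2 = 46/111.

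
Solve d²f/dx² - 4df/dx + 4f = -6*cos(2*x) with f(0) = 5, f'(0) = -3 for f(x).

Characteristic equation r² - 4r + 4 = 0 has discriminant (-4)² - 4·(4) = 0, so r = 2 is a repeated root.
Hence f_h = (C1 + C2*x)*exp(2*x).
Try f_p = A*cos(2*x) + B*sin(2*x). Substituting and equating the coefficients of cos(2x) and sin(2x) gives A = 0, B = 3/4, so f_p = 3*sin(2*x)/4.
General solution: f = 3*sin(2*x)/4 + C1*exp(2*x) + C2*x*exp(2*x).
Apply the initial conditions: f(0) = C1 = 5 and f'(0) = 3/2 + C2 + 2*C1 = -3. Solving gives C1 = 5, C2 = -29/2.

f = 5*exp(2*x) + 3*sin(2*x)/4 - 29*x*exp(2*x)/2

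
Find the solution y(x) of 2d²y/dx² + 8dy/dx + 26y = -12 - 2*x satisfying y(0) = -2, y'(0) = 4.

Divide through by 2: y'' + 4y' + 13y = -6 - x.
Characteristic equation r² + 4r + 13 = 0 has discriminant (4)² - 4·(13) = -36 < 0, so r = -2 ± 3i.
Hence y_h = C1*cos(3*x)*exp(-2*x) + C2*exp(-2*x)*sin(3*x).
For the particular solution try y_p = A0 + A1*x. Substituting and matching coefficients of each power of x gives A0 = -74/169, A1 = -1/13, so y_p = -74/169 - x/13.
General solution: y = -74/169 - x/13 + C1*cos(3*x)*exp(-2*x) + C2*exp(-2*x)*sin(3*x).
Apply the initial conditions: y(0) = -74/169 + C1 = -2 and y'(0) = -1/13 - 2*C1 + 3*C2 = 4. Solving gives C1 = -264/169, C2 = 161/507.

y = -74/169 - x/13 - 264*cos(3*x)*exp(-2*x)/169 + 161*exp(-2*x)*sin(3*x)/507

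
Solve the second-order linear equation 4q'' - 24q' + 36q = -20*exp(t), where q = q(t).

Divide through by 4: q'' - 6q' + 9q = -5*exp(t).
Characteristic equation r² - 6r + 9 = 0 has discriminant (-6)² - 4·(9) = 0, so r = 3 is a repeated root.
Hence q_h = (C1 + C2*t)*exp(3*t).
Try q_p = A*exp(t). Substituting into the equation and dividing by exp(t) gives A = -5/4, so q_p = -5*exp(t)/4.

q = -5*exp(t)/4 + C1*exp(3*t) + C2*t*exp(3*t)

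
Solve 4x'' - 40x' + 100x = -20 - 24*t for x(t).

Divide through by 4: x'' - 10x' + 25x = -5 - 6*t.
Characteristic equation r² - 10r + 25 = 0 has discriminant (-10)² - 4·(25) = 0, so r = 5 is a repeated root.
Hence x_h = (C1 + C2*t)*exp(5*t).
For the particular solution try x_p = A0 + A1*t. Substituting and matching coefficients of each power of t gives A0 = -37/125, A1 = -6/25, so x_p = -37/125 - 6*t/25.

x = -37/125 - 6*t/25 + C1*exp(5*t) + C2*t*exp(5*t)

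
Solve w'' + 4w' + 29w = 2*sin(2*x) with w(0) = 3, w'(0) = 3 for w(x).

Characteristic equation r² + 4r + 29 = 0 has discriminant (4)² - 4·(29) = -100 < 0, so r = -2 ± 5i.
Hence w_h = C1*cos(5*x)*exp(-2*x) + C2*exp(-2*x)*sin(5*x).
Try w_p = A*cos(2*x) + B*sin(2*x). Substituting and equating the coefficients of cos(2x) and sin(2x) gives A = -16/689, B = 50/689, so w_p = -16*cos(2*x)/689 + 50*sin(2*x)/689.
General solution: w = -16*cos(2*x)/689 + 50*sin(2*x)/689 + C1*cos(5*x)*exp(-2*x) + C2*exp(-2*x)*sin(5*x).
Apply the initial conditions: w(0) = -16/689 + C1 = 3 and w'(0) = 100/689 - 2*C1 + 5*C2 = 3. Solving gives C1 = 2083/689, C2 = 6133/3445.

w = -16*cos(2*x)/689 + 50*sin(2*x)/689 + 2083*cos(5*x)*exp(-2*x)/689 + 6133*exp(-2*x)*sin(5*x)/3445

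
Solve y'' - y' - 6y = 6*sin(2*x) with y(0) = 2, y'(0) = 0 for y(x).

y = -15*sin(2*x)/26 + 3*cos(2*x)/26 + 9*exp(-2*x)/10 + 64*exp(3*x)/65

Characteristic equation r² - r - 6 = 0 factors as (r - 3)(r + 2) = 0, so r = 3, -2.
Hence y_h = C1*exp(3*x) + C2*exp(-2*x).
Try y_p = A*cos(2*x) + B*sin(2*x). Substituting and equating the coefficients of cos(2x) and sin(2x) gives A = 3/26, B = -15/26, so y_p = -15*sin(2*x)/26 + 3*cos(2*x)/26.
General solution: y = -15*sin(2*x)/26 + 3*cos(2*x)/26 + C1*exp(3*x) + C2*exp(-2*x).
Apply the initial conditions: y(0) = 3/26 + C1 + C2 = 2 and y'(0) = -15/13 - 2*C2 + 3*C1 = 0. Solving gives C1 = 64/65, C2 = 9/10.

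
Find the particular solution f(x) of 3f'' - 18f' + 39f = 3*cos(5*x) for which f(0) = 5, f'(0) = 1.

Divide through by 3: f'' - 6f' + 13f = cos(5*x).
Characteristic equation r² - 6r + 13 = 0 has discriminant (-6)² - 4·(13) = -16 < 0, so r = 3 ± 2i.
Hence f_h = C1*cos(2*x)*exp(3*x) + C2*exp(3*x)*sin(2*x).
Try f_p = A*cos(5*x) + B*sin(5*x). Substituting and equating the coefficients of cos(5x) and sin(5x) gives A = -1/87, B = -5/174, so f_p = -5*sin(5*x)/174 - cos(5*x)/87.
General solution: f = -5*sin(5*x)/174 - cos(5*x)/87 + C1*cos(2*x)*exp(3*x) + C2*exp(3*x)*sin(2*x).
Apply the initial conditions: f(0) = -1/87 + C1 = 5 and f'(0) = -25/174 + 2*C2 + 3*C1 = 1. Solving gives C1 = 436/87, C2 = -2417/348.

f = -5*sin(5*x)/174 - cos(5*x)/87 - 2417*exp(3*x)*sin(2*x)/348 + 436*cos(2*x)*exp(3*x)/87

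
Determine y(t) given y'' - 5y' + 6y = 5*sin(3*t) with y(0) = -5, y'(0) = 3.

y = -249*exp(2*t)/13 - 5*sin(3*t)/78 + 25*cos(3*t)/78 + 83*exp(3*t)/6

Characteristic equation r² - 5r + 6 = 0 factors as (r - 2)(r - 3) = 0, so r = 2, 3.
Hence y_h = C1*exp(2*t) + C2*exp(3*t).
Try y_p = A*cos(3*t) + B*sin(3*t). Substituting and equating the coefficients of cos(3t) and sin(3t) gives A = 25/78, B = -5/78, so y_p = -5*sin(3*t)/78 + 25*cos(3*t)/78.
General solution: y = -5*sin(3*t)/78 + 25*cos(3*t)/78 + C1*exp(2*t) + C2*exp(3*t).
Apply the initial conditions: y(0) = 25/78 + C1 + C2 = -5 and y'(0) = -5/26 + 2*C1 + 3*C2 = 3. Solving gives C1 = -249/13, C2 = 83/6.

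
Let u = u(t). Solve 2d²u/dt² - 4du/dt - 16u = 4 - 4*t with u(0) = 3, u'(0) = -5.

u = -5/16 + t/4 + 11*exp(4*t)/48 + 37*exp(-2*t)/12

Divide through by 2: u'' - 2u' - 8u = 2 - 2*t.
Characteristic equation r² - 2r - 8 = 0 factors as (r + 2)(r - 4) = 0, so r = -2, 4.
Hence u_h = C1*exp(-2*t) + C2*exp(4*t).
For the particular solution try u_p = A0 + A1*t. Substituting and matching coefficients of each power of t gives A0 = -5/16, A1 = 1/4, so u_p = -5/16 + t/4.
General solution: u = -5/16 + t/4 + C1*exp(-2*t) + C2*exp(4*t).
Apply the initial conditions: u(0) = -5/16 + C1 + C2 = 3 and u'(0) = 1/4 - 2*C1 + 4*C2 = -5. Solving gives C1 = 37/12, C2 = 11/48.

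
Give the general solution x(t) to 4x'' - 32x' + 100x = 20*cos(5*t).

x = -sin(5*t)/8 + C1*cos(3*t)*exp(4*t) + C2*exp(4*t)*sin(3*t)

Divide through by 4: x'' - 8x' + 25x = 5*cos(5*t).
Characteristic equation r² - 8r + 25 = 0 has discriminant (-8)² - 4·(25) = -36 < 0, so r = 4 ± 3i.
Hence x_h = C1*cos(3*t)*exp(4*t) + C2*exp(4*t)*sin(3*t).
Try x_p = A*cos(5*t) + B*sin(5*t). Substituting and equating the coefficients of cos(5t) and sin(5t) gives A = 0, B = -1/8, so x_p = -sin(5*t)/8.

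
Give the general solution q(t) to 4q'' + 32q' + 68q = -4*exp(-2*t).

Divide through by 4: q'' + 8q' + 17q = -exp(-2*t).
Characteristic equation r² + 8r + 17 = 0 has discriminant (8)² - 4·(17) = -4 < 0, so r = -4 ± i.
Hence q_h = C1*cos(t)*exp(-4*t) + C2*exp(-4*t)*sin(t).
Try q_p = A*exp(-2*t). Substituting into the equation and dividing by exp(-2*t) gives A = -1/5, so q_p = -exp(-2*t)/5.

q = -exp(-2*t)/5 + C1*cos(t)*exp(-4*t) + C2*exp(-4*t)*sin(t)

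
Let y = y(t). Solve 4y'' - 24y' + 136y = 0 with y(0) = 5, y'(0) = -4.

Divide through by 4: y'' - 6y' + 34y = 0.
Characteristic equation r² - 6r + 34 = 0 has discriminant (-6)² - 4·(34) = -100 < 0, so r = 3 ± 5i.
Hence y_h = C1*cos(5*t)*exp(3*t) + C2*exp(3*t)*sin(5*t).
Apply the initial conditions: y(0) = C1 = 5 and y'(0) = 3*C1 + 5*C2 = -4. Solving gives C1 = 5, C2 = -19/5.

y = 5*cos(5*t)*exp(3*t) - 19*exp(3*t)*sin(5*t)/5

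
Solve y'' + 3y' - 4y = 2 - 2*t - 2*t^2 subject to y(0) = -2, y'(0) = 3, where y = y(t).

y = 11/16 + t**2/2 - 71*exp(-4*t)/80 - 9*exp(t)/5 + 5*t/4

Characteristic equation r² + 3r - 4 = 0 factors as (r - 1)(r + 4) = 0, so r = 1, -4.
Hence y_h = C1*exp(t) + C2*exp(-4*t).
For the particular solution try y_p = A0 + A1*t + A2*t^2. Substituting and matching coefficients of each power of t gives A0 = 11/16, A1 = 5/4, A2 = 1/2, so y_p = 11/16 + t^2/2 + 5*t/4.
General solution: y = 11/16 + t^2/2 + 5*t/4 + C1*exp(t) + C2*exp(-4*t).
Apply the initial conditions: y(0) = 11/16 + C1 + C2 = -2 and y'(0) = 5/4 + C1 - 4*C2 = 3. Solving gives C1 = -9/5, C2 = -71/80.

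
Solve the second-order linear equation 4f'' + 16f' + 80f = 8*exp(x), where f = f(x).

Divide through by 4: f'' + 4f' + 20f = 2*exp(x).
Characteristic equation r² + 4r + 20 = 0 has discriminant (4)² - 4·(20) = -64 < 0, so r = -2 ± 4i.
Hence f_h = C1*cos(4*x)*exp(-2*x) + C2*exp(-2*x)*sin(4*x).
Try f_p = A*exp(x). Substituting into the equation and dividing by exp(x) gives A = 2/25, so f_p = 2*exp(x)/25.

f = 2*exp(x)/25 + C1*cos(4*x)*exp(-2*x) + C2*exp(-2*x)*sin(4*x)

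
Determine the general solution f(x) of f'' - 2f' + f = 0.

f = C1*exp(x) + C2*x*exp(x)

Characteristic equation r² - 2r + 1 = 0 has discriminant (-2)² - 4·(1) = 0, so r = 1 is a repeated root.
Hence f_h = (C1 + C2*x)*exp(x).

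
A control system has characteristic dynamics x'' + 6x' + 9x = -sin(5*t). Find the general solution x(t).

x = 4*sin(5*t)/289 + 15*cos(5*t)/578 + C1*exp(-3*t) + C2*t*exp(-3*t)

Characteristic equation r² + 6r + 9 = 0 has discriminant (6)² - 4·(9) = 0, so r = -3 is a repeated root.
Hence x_h = (C1 + C2*t)*exp(-3*t).
Try x_p = A*cos(5*t) + B*sin(5*t). Substituting and equating the coefficients of cos(5t) and sin(5t) gives A = 15/578, B = 4/289, so x_p = 4*sin(5*t)/289 + 15*cos(5*t)/578.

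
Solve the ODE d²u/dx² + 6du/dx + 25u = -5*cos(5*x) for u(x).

Characteristic equation r² + 6r + 25 = 0 has discriminant (6)² - 4·(25) = -64 < 0, so r = -3 ± 4i.
Hence u_h = C1*cos(4*x)*exp(-3*x) + C2*exp(-3*x)*sin(4*x).
Try u_p = A*cos(5*x) + B*sin(5*x). Substituting and equating the coefficients of cos(5x) and sin(5x) gives A = 0, B = -1/6, so u_p = -sin(5*x)/6.

u = -sin(5*x)/6 + C1*cos(4*x)*exp(-3*x) + C2*exp(-3*x)*sin(4*x)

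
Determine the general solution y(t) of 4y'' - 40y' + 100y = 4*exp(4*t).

y = C1*exp(5*t) + C2*t*exp(5*t) + exp(4*t)

Divide through by 4: y'' - 10y' + 25y = exp(4*t).
Characteristic equation r² - 10r + 25 = 0 has discriminant (-10)² - 4·(25) = 0, so r = 5 is a repeated root.
Hence y_h = (C1 + C2*t)*exp(5*t).
Try y_p = A*exp(4*t). Substituting into the equation and dividing by exp(4*t) gives A = 1, so y_p = exp(4*t).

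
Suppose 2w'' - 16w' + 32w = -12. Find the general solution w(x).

Divide through by 2: w'' - 8w' + 16w = -6.
Characteristic equation r² - 8r + 16 = 0 has discriminant (-8)² - 4·(16) = 0, so r = 4 is a repeated root.
Hence w_h = (C1 + C2*x)*exp(4*x).
For the particular solution try w_p = A0. Substituting and matching coefficients of each power of x gives A0 = -3/8, so w_p = -3/8.

w = -3/8 + C1*exp(4*x) + C2*x*exp(4*x)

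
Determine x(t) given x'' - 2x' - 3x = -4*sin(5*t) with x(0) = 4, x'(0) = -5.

Characteristic equation r² - 2r - 3 = 0 factors as (r + 1)(r - 3) = 0, so r = -1, 3.
Hence x_h = C1*exp(-t) + C2*exp(3*t).
Try x_p = A*cos(5*t) + B*sin(5*t). Substituting and equating the coefficients of cos(5t) and sin(5t) gives A = -10/221, B = 28/221, so x_p = -10*cos(5*t)/221 + 28*sin(5*t)/221.
General solution: x = -10*cos(5*t)/221 + 28*sin(5*t)/221 + C1*exp(-t) + C2*exp(3*t).
Apply the initial conditions: x(0) = -10/221 + C1 + C2 = 4 and x'(0) = 140/221 - C1 + 3*C2 = -5. Solving gives C1 = 231/52, C2 = -27/68.

x = -27*exp(3*t)/68 - 10*cos(5*t)/221 + 28*sin(5*t)/221 + 231*exp(-t)/52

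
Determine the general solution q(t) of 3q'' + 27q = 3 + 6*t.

Divide through by 3: q'' + 9q = 1 + 2*t.
Characteristic equation r² + 9 = 0 has discriminant (0)² - 4·(9) = -36 < 0, so r = ± 3i.
Hence q_h = C1*cos(3*t) + C2*sin(3*t).
For the particular solution try q_p = A0 + A1*t. Substituting and matching coefficients of each power of t gives A0 = 1/9, A1 = 2/9, so q_p = 1/9 + 2*t/9.

q = 1/9 + 2*t/9 + C1*cos(3*t) + C2*sin(3*t)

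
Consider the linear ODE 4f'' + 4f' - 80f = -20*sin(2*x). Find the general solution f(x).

Divide through by 4: f'' + f' - 20f = -5*sin(2*x).
Characteristic equation r² + r - 20 = 0 factors as (r + 5)(r - 4) = 0, so r = -5, 4.
Hence f_h = C1*exp(-5*x) + C2*exp(4*x).
Try f_p = A*cos(2*x) + B*sin(2*x). Substituting and equating the coefficients of cos(2x) and sin(2x) gives A = 1/58, B = 6/29, so f_p = cos(2*x)/58 + 6*sin(2*x)/29.

f = cos(2*x)/58 + 6*sin(2*x)/29 + C1*exp(-5*x) + C2*exp(4*x)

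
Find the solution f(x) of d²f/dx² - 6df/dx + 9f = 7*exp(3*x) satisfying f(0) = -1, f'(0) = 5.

f = -exp(3*x) + 8*x*exp(3*x) + 7*x**2*exp(3*x)/2

Characteristic equation r² - 6r + 9 = 0 has discriminant (-6)² - 4·(9) = 0, so r = 3 is a repeated root.
Hence f_h = (C1 + C2*x)*exp(3*x).
Since exp(3*x) solves the homogeneous equation (r = 3 is a root of multiplicity 2), multiply the trial by x^2. Try f_p = A*x^2*exp(3*x). Substituting into the equation and dividing by exp(3*x) gives A = 7/2, so f_p = 7*x^2*exp(3*x)/2.
General solution: f = C1*exp(3*x) + 7*x^2*exp(3*x)/2 + C2*x*exp(3*x).
Apply the initial conditions: f(0) = C1 = -1 and f'(0) = C2 + 3*C1 = 5. Solving gives C1 = -1, C2 = 8.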